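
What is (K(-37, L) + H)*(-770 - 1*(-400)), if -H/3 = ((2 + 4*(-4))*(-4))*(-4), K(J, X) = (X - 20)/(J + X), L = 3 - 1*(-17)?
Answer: -248640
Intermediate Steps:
L = 20 (L = 3 + 17 = 20)
K(J, X) = (-20 + X)/(J + X)
H = 672 (H = -3*(2 + 4*(-4))*(-4)*(-4) = -3*(2 - 16)*(-4)*(-4) = -3*(-14*(-4))*(-4) = -168*(-4) = -3*(-224) = 672)
(K(-37, L) + H)*(-770 - 1*(-400)) = ((-20 + 20)/(-37 + 20) + 672)*(-770 - 1*(-400)) = (0/(-17) + 672)*(-770 + 400) = (-1/17*0 + 672)*(-370) = (0 + 672)*(-370) = 672*(-370) = -248640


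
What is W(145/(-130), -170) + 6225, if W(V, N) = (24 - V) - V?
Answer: 81266/13 ≈ 6251.2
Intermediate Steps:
W(V, N) = 24 - 2*V
W(145/(-130), -170) + 6225 = (24 - 290/(-130)) + 6225 = (24 - 290*(-1)/130) + 6225 = (24 - 2*(-29/26)) + 6225 = (24 + 29/13) + 6225 = 341/13 + 6225 = 81266/13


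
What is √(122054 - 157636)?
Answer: I*√35582 ≈ 188.63*I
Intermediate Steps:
√(122054 - 157636) = √(-35582) = I*√35582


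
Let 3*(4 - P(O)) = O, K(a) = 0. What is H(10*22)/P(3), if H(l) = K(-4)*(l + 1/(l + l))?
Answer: 0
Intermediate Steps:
P(O) = 4 - O/3
H(l) = 0 (H(l) = 0*(l + 1/(l + l)) = 0*(l + 1/(2*l)) = 0)
H(10*22)/P(3) = 0/(4 - ⅓*3) = 0/(4 - 1) = 0/3 = 0*(⅓) = 0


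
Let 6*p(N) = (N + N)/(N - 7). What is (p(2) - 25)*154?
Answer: -58058/15 ≈ -3870.5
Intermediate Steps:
p(N) = N/(3*(-7 + N)) (p(N) = ((N + N)/(N - 7))/6 = ((2*N)/(-7 + N))/6 = (2*N/(-7 + N))/6 = N/(3*(-7 + N)))
(p(2) - 25)*154 = ((1/3)*2/(-7 + 2) - 25)*154 = ((1/3)*2/(-5) - 25)*154 = ((1/3)*2*(-1/5) - 25)*154 = (-2/15 - 25)*154 = -377/15*154 = -58058/15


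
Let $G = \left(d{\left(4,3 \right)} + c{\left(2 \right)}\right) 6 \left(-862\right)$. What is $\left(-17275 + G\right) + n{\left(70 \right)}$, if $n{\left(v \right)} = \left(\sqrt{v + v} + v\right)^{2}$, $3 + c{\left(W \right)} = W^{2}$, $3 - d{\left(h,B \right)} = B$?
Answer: $-17407 + 280 \sqrt{35} \approx -15751.0$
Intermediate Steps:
$d{\left(h,B \right)} = 3 - B$
$c{\left(W \right)} = -3 + W^{2}$
$G = -5172$ ($G = \left(\left(3 - 3\right) - \left(3 - 2^{2}\right)\right) 6 \left(-862\right) = \left(\left(3 - 3\right) + \left(-3 + 4\right)\right) 6 \left(-862\right) = \left(0 + 1\right) 6 \left(-862\right) = 1 \cdot 6 \left(-862\right) = 6 \left(-862\right) = -5172$)
$n{\left(v \right)} = \left(v + \sqrt{2} \sqrt{v}\right)^{2}$ ($n{\left(v \right)} = \left(\sqrt{2 v} + v\right)^{2} = \left(\sqrt{2} \sqrt{v} + v\right)^{2} = \left(v + \sqrt{2} \sqrt{v}\right)^{2}$)
$\left(-17275 + G\right) + n{\left(70 \right)} = \left(-17275 - 5172\right) + \left(70 + \sqrt{2} \sqrt{70}\right)^{2} = -22447 + \left(70 + 2 \sqrt{35}\right)^{2}$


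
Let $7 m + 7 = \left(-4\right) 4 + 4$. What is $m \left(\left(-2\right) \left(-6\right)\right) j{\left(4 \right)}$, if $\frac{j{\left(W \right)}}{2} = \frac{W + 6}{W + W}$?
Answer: $- \frac{570}{7} \approx -81.429$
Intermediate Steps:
$j{\left(W \right)} = \frac{6 + W}{W}$ ($j{\left(W \right)} = 2 \frac{W + 6}{W + W} = 2 \frac{6 + W}{2 W} = \frac{6 + W}{W}$)
$m = - \frac{19}{7}$ ($m = -1 + \frac{\left(-4\right) 4 + 4}{7} = -1 + \frac{-16 + 4}{7} = -1 + \frac{1}{7} \left(-12\right) = -1 - \frac{12}{7} = - \frac{19}{7} \approx -2.7143$)
$m \left(\left(-2\right) \left(-6\right)\right) j{\left(4 \right)} = - \frac{19 \left(\left(-2\right) \left(-6\right)\right)}{7} \frac{6 + 4}{4} = \left(- \frac{19}{7}\right) 12 \cdot \frac{1}{4} \cdot 10 = \left(- \frac{228}{7}\right) \frac{5}{2} = - \frac{570}{7}$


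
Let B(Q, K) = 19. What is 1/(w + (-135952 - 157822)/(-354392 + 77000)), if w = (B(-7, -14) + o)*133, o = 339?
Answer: 138696/6604018231 ≈ 2.1002e-5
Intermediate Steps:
w = 47614 (w = (19 + 339)*133 = 358*133 = 47614)
1/(w + (-135952 - 157822)/(-354392 + 77000)) = 1/(47614 + (-135952 - 157822)/(-354392 + 77000)) = 1/(47614 - 293774/(-277392)) = 1/(47614 - 293774*(-1/277392)) = 1/(47614 + 146887/138696) = 1/(6604018231/138696) = 138696/6604018231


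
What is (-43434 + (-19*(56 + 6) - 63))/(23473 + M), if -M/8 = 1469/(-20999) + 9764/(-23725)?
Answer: -22257141960625/11696197618163 ≈ -1.9029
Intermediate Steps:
M = 1919090088/498201275 (M = -8*(1469/(-20999) + 9764/(-23725)) = -8*(1469*(-1/20999) + 9764*(-1/23725)) = -8*(-1469/20999 - 9764/23725) = -8*(-239886261/498201275) = 1919090088/498201275 ≈ 3.8520)
(-43434 + (-19*(56 + 6) - 63))/(23473 + M) = (-43434 + (-19*(56 + 6) - 63))/(23473 + 1919090088/498201275) = (-43434 + (-19*62 - 63))/(11696197618163/498201275) = (-43434 + (-1178 - 63))*(498201275/11696197618163) = (-43434 - 1241)*(498201275/11696197618163) = -44675*498201275/11696197618163 = -22257141960625/11696197618163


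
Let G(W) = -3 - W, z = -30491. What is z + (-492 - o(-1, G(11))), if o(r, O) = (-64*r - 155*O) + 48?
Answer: -33265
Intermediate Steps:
o(r, O) = 48 - 155*O - 64*r (o(r, O) = (-155*O - 64*r) + 48 = 48 - 155*O - 64*r)
z + (-492 - o(-1, G(11))) = -30491 + (-492 - (48 - 155*(-3 - 1*11) - 64*(-1))) = -30491 + (-492 - (48 - 155*(-3 - 11) + 64)) = -30491 + (-492 - (48 - 155*(-14) + 64)) = -30491 + (-492 - (48 + 2170 + 64)) = -30491 + (-492 - 1*2282) = -30491 + (-492 - 2282) = -30491 - 2774 = -33265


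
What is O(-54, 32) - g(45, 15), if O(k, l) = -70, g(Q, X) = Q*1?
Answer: -115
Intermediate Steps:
g(Q, X) = Q
O(-54, 32) - g(45, 15) = -70 - 1*45 = -70 - 45 = -115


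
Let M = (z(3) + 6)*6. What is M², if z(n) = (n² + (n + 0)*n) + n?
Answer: 26244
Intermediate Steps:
z(n) = n + 2*n² (z(n) = (n² + n*n) + n = (n² + n²) + n = 2*n² + n = n + 2*n²)
M = 162 (M = (3*(1 + 2*3) + 6)*6 = (3*(1 + 6) + 6)*6 = (3*7 + 6)*6 = (21 + 6)*6 = 27*6 = 162)
M² = 162² = 26244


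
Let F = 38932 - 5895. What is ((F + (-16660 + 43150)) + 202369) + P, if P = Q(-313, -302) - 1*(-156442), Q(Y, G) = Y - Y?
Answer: 418338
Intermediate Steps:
F = 33037
Q(Y, G) = 0
P = 156442 (P = 0 - 1*(-156442) = 0 + 156442 = 156442)
((F + (-16660 + 43150)) + 202369) + P = ((33037 + (-16660 + 43150)) + 202369) + 156442 = ((33037 + 26490) + 202369) + 156442 = (59527 + 202369) + 156442 = 261896 + 156442 = 418338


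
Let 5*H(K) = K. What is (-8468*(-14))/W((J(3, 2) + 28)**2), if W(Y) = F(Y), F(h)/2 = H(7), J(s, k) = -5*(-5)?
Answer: 42340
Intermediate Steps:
H(K) = K/5
J(s, k) = 25
F(h) = 14/5 (F(h) = 2*((1/5)*7) = 2*(7/5) = 14/5)
W(Y) = 14/5
(-8468*(-14))/W((J(3, 2) + 28)**2) = (-8468*(-14))/(14/5) = 118552*(5/14) = 42340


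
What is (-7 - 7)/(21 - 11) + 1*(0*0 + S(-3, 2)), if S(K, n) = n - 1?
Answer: -2/5 ≈ -0.40000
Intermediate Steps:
S(K, n) = -1 + n
(-7 - 7)/(21 - 11) + 1*(0*0 + S(-3, 2)) = (-7 - 7)/(21 - 11) + 1*(0*0 + (-1 + 2)) = -14/10 + 1*(0 + 1) = -14*1/10 + 1*1 = -7/5 + 1 = -2/5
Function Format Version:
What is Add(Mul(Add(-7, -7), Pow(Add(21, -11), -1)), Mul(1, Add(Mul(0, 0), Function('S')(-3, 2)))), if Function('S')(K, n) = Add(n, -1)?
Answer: Rational(-2, 5) ≈ -0.40000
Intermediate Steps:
Function('S')(K, n) = Add(-1, n)
Add(Mul(Add(-7, -7), Pow(Add(21, -11), -1)), Mul(1, Add(Mul(0, 0), Function('S')(-3, 2)))) = Add(Mul(Add(-7, -7), Pow(Add(21, -11), -1)), Mul(1, Add(Mul(0, 0), Add(-1, 2)))) = Add(Mul(-14, Pow(10, -1)), Mul(1, Add(0, 1))) = Add(Mul(-14, Rational(1, 10)), Mul(1, 1)) = Add(Rational(-7, 5), 1) = Rational(-2, 5)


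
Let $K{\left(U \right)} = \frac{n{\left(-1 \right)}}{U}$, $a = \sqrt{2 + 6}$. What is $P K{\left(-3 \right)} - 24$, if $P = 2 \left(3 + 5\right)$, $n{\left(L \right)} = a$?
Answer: $-24 - \frac{32 \sqrt{2}}{3} \approx -39.085$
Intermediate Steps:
$a = 2 \sqrt{2}$ ($a = \sqrt{8} = 2 \sqrt{2} \approx 2.8284$)
$n{\left(L \right)} = 2 \sqrt{2}$
$P = 16$ ($P = 2 \cdot 8 = 16$)
$K{\left(U \right)} = \frac{2 \sqrt{2}}{U}$
$P K{\left(-3 \right)} - 24 = 16 \frac{2 \sqrt{2}}{-3} - 24 = 16 \cdot 2 \sqrt{2} \left(- \frac{1}{3}\right) - 24 = 16 \left(- \frac{2 \sqrt{2}}{3}\right) - 24 = - \frac{32 \sqrt{2}}{3} - 24 = -24 - \frac{32 \sqrt{2}}{3}$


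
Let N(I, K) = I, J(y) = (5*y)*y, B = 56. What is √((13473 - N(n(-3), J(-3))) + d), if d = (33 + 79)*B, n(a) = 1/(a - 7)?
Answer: 3*√219390/10 ≈ 140.52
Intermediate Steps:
n(a) = 1/(-7 + a)
J(y) = 5*y²
d = 6272 (d = (33 + 79)*56 = 112*56 = 6272)
√((13473 - N(n(-3), J(-3))) + d) = √((13473 - 1/(-7 - 3)) + 6272) = √((13473 - 1/(-10)) + 6272) = √((13473 - 1*(-⅒)) + 6272) = √((13473 + ⅒) + 6272) = √(134731/10 + 6272) = √(197451/10) = 3*√219390/10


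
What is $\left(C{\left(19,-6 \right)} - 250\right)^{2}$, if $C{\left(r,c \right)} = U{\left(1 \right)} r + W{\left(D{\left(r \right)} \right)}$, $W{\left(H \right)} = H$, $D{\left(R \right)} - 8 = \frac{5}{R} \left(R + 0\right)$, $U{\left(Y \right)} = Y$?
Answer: $47524$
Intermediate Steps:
$D{\left(R \right)} = 13$ ($D{\left(R \right)} = 8 + \frac{5}{R} \left(R + 0\right) = 8 + \frac{5}{R} R = 8 + 5 = 13$)
$C{\left(r,c \right)} = 13 + r$ ($C{\left(r,c \right)} = 1 r + 13 = r + 13 = 13 + r$)
$\left(C{\left(19,-6 \right)} - 250\right)^{2} = \left(\left(13 + 19\right) - 250\right)^{2} = \left(32 - 250\right)^{2} = \left(-218\right)^{2} = 47524$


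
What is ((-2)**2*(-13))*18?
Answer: -936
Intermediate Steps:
((-2)**2*(-13))*18 = (4*(-13))*18 = -52*18 = -936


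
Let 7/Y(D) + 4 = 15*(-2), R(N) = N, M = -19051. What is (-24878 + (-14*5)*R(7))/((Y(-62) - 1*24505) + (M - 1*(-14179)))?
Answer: 862512/998825 ≈ 0.86353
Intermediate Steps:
Y(D) = -7/34 (Y(D) = 7/(-4 + 15*(-2)) = 7/(-4 - 30) = 7/(-34) = 7*(-1/34) = -7/34)
(-24878 + (-14*5)*R(7))/((Y(-62) - 1*24505) + (M - 1*(-14179))) = (-24878 - 14*5*7)/((-7/34 - 1*24505) + (-19051 - 1*(-14179))) = (-24878 - 70*7)/((-7/34 - 24505) + (-19051 + 14179)) = (-24878 - 490)/(-833177/34 - 4872) = -25368/(-998825/34) = -25368*(-34/998825) = 862512/998825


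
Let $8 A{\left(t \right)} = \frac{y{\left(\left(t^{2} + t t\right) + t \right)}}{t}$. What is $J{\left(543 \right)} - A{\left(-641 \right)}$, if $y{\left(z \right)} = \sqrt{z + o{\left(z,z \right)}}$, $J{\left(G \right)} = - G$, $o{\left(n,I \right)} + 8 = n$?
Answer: $-543 + \frac{\sqrt{1642234}}{5128} \approx -542.75$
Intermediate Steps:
$o{\left(n,I \right)} = -8 + n$
$y{\left(z \right)} = \sqrt{-8 + 2 z}$ ($y{\left(z \right)} = \sqrt{z + \left(-8 + z\right)} = \sqrt{-8 + 2 z}$)
$A{\left(t \right)} = \frac{\sqrt{-8 + 2 t + 4 t^{2}}}{8 t}$ ($A{\left(t \right)} = \frac{\sqrt{-8 + 2 \left(\left(t^{2} + t t\right) + t\right)} \frac{1}{t}}{8} = \frac{\sqrt{-8 + 2 \left(\left(t^{2} + t^{2}\right) + t\right)} \frac{1}{t}}{8} = \frac{\sqrt{-8 + 2 \left(2 t^{2} + t\right)} \frac{1}{t}}{8} = \frac{\sqrt{-8 + 2 \left(t + 2 t^{2}\right)} \frac{1}{t}}{8} = \frac{\sqrt{-8 + \left(2 t + 4 t^{2}\right)} \frac{1}{t}}{8} = \frac{\sqrt{-8 + 2 t + 4 t^{2}} \frac{1}{t}}{8} = \frac{\frac{1}{t} \sqrt{-8 + 2 t + 4 t^{2}}}{8} = \frac{\sqrt{-8 + 2 t + 4 t^{2}}}{8 t}$)
$J{\left(543 \right)} - A{\left(-641 \right)} = \left(-1\right) 543 - \frac{\sqrt{2} \sqrt{-4 - 641 \left(1 + 2 \left(-641\right)\right)}}{8 \left(-641\right)} = -543 - \frac{1}{8} \sqrt{2} \left(- \frac{1}{641}\right) \sqrt{-4 - 641 \left(1 - 1282\right)} = -543 - \frac{1}{8} \sqrt{2} \left(- \frac{1}{641}\right) \sqrt{-4 - -821121} = -543 - \frac{1}{8} \sqrt{2} \left(- \frac{1}{641}\right) \sqrt{-4 + 821121} = -543 - \frac{1}{8} \sqrt{2} \left(- \frac{1}{641}\right) \sqrt{821117} = -543 - - \frac{\sqrt{1642234}}{5128} = -543 + \frac{\sqrt{1642234}}{5128}$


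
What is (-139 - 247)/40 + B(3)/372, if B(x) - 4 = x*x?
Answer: -4471/465 ≈ -9.6151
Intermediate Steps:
B(x) = 4 + x**2 (B(x) = 4 + x*x = 4 + x**2)
(-139 - 247)/40 + B(3)/372 = (-139 - 247)/40 + (4 + 3**2)/372 = -386*1/40 + (4 + 9)*(1/372) = -193/20 + 13*(1/372) = -193/20 + 13/372 = -4471/465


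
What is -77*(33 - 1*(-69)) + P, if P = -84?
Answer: -7938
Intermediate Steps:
-77*(33 - 1*(-69)) + P = -77*(33 - 1*(-69)) - 84 = -77*(33 + 69) - 84 = -77*102 - 84 = -7854 - 84 = -7938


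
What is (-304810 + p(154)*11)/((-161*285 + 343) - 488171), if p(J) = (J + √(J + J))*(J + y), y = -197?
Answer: 377652/533713 + 946*√77/533713 ≈ 0.72315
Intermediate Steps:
p(J) = (-197 + J)*(J + √2*√J) (p(J) = (J + √(J + J))*(J - 197) = (J + √(2*J))*(-197 + J) = (J + √2*√J)*(-197 + J) = (-197 + J)*(J + √2*√J))
(-304810 + p(154)*11)/((-161*285 + 343) - 488171) = (-304810 + (154² - 197*154 + √2*154^(3/2) - 197*√2*√154)*11)/((-161*285 + 343) - 488171) = (-304810 + (23716 - 30338 + √2*(154*√154) - 394*√77)*11)/((-45885 + 343) - 488171) = (-304810 + (23716 - 30338 + 308*√77 - 394*√77)*11)/(-45542 - 488171) = (-304810 + (-6622 - 86*√77)*11)/(-533713) = (-304810 + (-72842 - 946*√77))*(-1/533713) = (-377652 - 946*√77)*(-1/533713) = 377652/533713 + 946*√77/533713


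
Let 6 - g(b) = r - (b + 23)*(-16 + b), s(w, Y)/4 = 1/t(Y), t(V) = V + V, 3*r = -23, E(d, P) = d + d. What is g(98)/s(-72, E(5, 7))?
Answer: 149035/3 ≈ 49678.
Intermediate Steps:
E(d, P) = 2*d
r = -23/3 (r = (⅓)*(-23) = -23/3 ≈ -7.6667)
t(V) = 2*V
s(w, Y) = 2/Y (s(w, Y) = 4/((2*Y)) = 4*(1/(2*Y)) = 2/Y)
g(b) = 41/3 + (-16 + b)*(23 + b) (g(b) = 6 - (-23/3 - (b + 23)*(-16 + b)) = 6 - (-23/3 - (23 + b)*(-16 + b)) = 6 - (-23/3 - (-16 + b)*(23 + b)) = 6 + (23/3 + (-16 + b)*(23 + b)) = 41/3 + (-16 + b)*(23 + b))
g(98)/s(-72, E(5, 7)) = (-1063/3 + 98² + 7*98)/((2/((2*5)))) = (-1063/3 + 9604 + 686)/((2/10)) = 29807/(3*((2*(⅒)))) = 29807/(3*(⅕)) = (29807/3)*5 = 149035/3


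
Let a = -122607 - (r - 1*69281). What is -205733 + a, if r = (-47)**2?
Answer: -261268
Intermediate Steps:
r = 2209
a = -55535 (a = -122607 - (2209 - 1*69281) = -122607 - (2209 - 69281) = -122607 - 1*(-67072) = -122607 + 67072 = -55535)
-205733 + a = -205733 - 55535 = -261268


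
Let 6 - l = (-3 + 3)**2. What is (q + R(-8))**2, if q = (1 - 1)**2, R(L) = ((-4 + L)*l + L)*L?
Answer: 409600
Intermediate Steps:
l = 6 (l = 6 - (-3 + 3)**2 = 6 - 1*0**2 = 6 - 1*0 = 6 + 0 = 6)
R(L) = L*(-24 + 7*L) (R(L) = ((-4 + L)*6 + L)*L = ((-24 + 6*L) + L)*L = (-24 + 7*L)*L = L*(-24 + 7*L))
q = 0 (q = 0**2 = 0)
(q + R(-8))**2 = (0 - 8*(-24 + 7*(-8)))**2 = (0 - 8*(-24 - 56))**2 = (0 - 8*(-80))**2 = (0 + 640)**2 = 640**2 = 409600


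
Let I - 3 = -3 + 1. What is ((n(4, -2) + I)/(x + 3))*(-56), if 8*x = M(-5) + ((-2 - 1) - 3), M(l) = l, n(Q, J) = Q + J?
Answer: -1344/13 ≈ -103.38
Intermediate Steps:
n(Q, J) = J + Q
I = 1 (I = 3 + (-3 + 1) = 3 - 2 = 1)
x = -11/8 (x = (-5 + ((-2 - 1) - 3))/8 = (-5 + (-3 - 3))/8 = (-5 - 6)/8 = (⅛)*(-11) = -11/8 ≈ -1.3750)
((n(4, -2) + I)/(x + 3))*(-56) = (((-2 + 4) + 1)/(-11/8 + 3))*(-56) = ((2 + 1)/(13/8))*(-56) = (3*(8/13))*(-56) = (24/13)*(-56) = -1344/13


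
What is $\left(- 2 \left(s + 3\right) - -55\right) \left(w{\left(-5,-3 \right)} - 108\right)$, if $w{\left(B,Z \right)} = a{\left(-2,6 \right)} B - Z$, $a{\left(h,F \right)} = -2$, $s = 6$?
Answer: $-3515$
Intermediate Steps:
$w{\left(B,Z \right)} = - Z - 2 B$ ($w{\left(B,Z \right)} = - 2 B - Z = - Z - 2 B$)
$\left(- 2 \left(s + 3\right) - -55\right) \left(w{\left(-5,-3 \right)} - 108\right) = \left(- 2 \left(6 + 3\right) - -55\right) \left(\left(\left(-1\right) \left(-3\right) - -10\right) - 108\right) = \left(\left(-2\right) 9 + 55\right) \left(\left(3 + 10\right) - 108\right) = \left(-18 + 55\right) \left(13 - 108\right) = 37 \left(-95\right) = -3515$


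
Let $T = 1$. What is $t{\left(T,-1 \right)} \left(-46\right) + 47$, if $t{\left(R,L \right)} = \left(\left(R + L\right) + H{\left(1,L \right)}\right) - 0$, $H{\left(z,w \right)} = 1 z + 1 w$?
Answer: $47$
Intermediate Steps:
$H{\left(z,w \right)} = w + z$ ($H{\left(z,w \right)} = z + w = w + z$)
$t{\left(R,L \right)} = 1 + R + 2 L$ ($t{\left(R,L \right)} = \left(\left(R + L\right) + \left(L + 1\right)\right) - 0 = \left(\left(L + R\right) + \left(1 + L\right)\right) + 0 = \left(1 + R + 2 L\right) + 0 = 1 + R + 2 L$)
$t{\left(T,-1 \right)} \left(-46\right) + 47 = \left(1 + 1 + 2 \left(-1\right)\right) \left(-46\right) + 47 = \left(1 + 1 - 2\right) \left(-46\right) + 47 = 0 \left(-46\right) + 47 = 0 + 47 = 47$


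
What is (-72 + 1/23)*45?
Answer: -74475/23 ≈ -3238.0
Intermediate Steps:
(-72 + 1/23)*45 = -1655/23*45 = -74475/23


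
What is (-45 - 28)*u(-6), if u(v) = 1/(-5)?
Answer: 73/5 ≈ 14.600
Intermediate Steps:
u(v) = -1/5
(-45 - 28)*u(-6) = (-45 - 28)*(-1/5) = -73*(-1/5) = 73/5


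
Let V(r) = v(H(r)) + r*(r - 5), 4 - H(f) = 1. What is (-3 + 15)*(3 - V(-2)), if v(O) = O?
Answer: -168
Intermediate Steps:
H(f) = 3 (H(f) = 4 - 1*1 = 4 - 1 = 3)
V(r) = 3 + r*(-5 + r) (V(r) = 3 + r*(r - 5) = 3 + r*(-5 + r))
(-3 + 15)*(3 - V(-2)) = (-3 + 15)*(3 - (3 + (-2)² - 5*(-2))) = 12*(3 - (3 + 4 + 10)) = 12*(3 - 1*17) = 12*(3 - 17) = 12*(-14) = -168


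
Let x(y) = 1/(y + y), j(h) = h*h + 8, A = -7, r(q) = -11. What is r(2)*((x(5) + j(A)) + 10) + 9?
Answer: -7291/10 ≈ -729.10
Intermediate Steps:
j(h) = 8 + h² (j(h) = h² + 8 = 8 + h²)
x(y) = 1/(2*y)
r(2)*((x(5) + j(A)) + 10) + 9 = -11*(((½)/5 + (8 + (-7)²)) + 10) + 9 = -11*(((½)*(⅕) + (8 + 49)) + 10) + 9 = -11*((⅒ + 57) + 10) + 9 = -11*(571/10 + 10) + 9 = -11*671/10 + 9 = -7381/10 + 9 = -7291/10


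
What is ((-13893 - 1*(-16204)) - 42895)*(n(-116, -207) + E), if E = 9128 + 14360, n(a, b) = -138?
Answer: -947636400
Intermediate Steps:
E = 23488
((-13893 - 1*(-16204)) - 42895)*(n(-116, -207) + E) = ((-13893 - 1*(-16204)) - 42895)*(-138 + 23488) = ((-13893 + 16204) - 42895)*23350 = (2311 - 42895)*23350 = -40584*23350 = -947636400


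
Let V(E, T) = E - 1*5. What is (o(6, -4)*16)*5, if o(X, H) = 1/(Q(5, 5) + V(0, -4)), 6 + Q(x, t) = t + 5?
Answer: -80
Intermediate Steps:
Q(x, t) = -1 + t (Q(x, t) = -6 + (t + 5) = -6 + (5 + t) = -1 + t)
V(E, T) = -5 + E (V(E, T) = E - 5 = -5 + E)
o(X, H) = -1 (o(X, H) = 1/((-1 + 5) + (-5 + 0)) = 1/(4 - 5) = 1/(-1) = -1)
(o(6, -4)*16)*5 = -1*16*5 = -16*5 = -80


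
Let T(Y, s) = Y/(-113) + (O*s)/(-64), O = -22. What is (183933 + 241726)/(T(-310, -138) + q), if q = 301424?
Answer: 769591472/544893785 ≈ 1.4124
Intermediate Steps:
T(Y, s) = -Y/113 + 11*s/32 (T(Y, s) = Y/(-113) - 22*s/(-64) = Y*(-1/113) - 22*s*(-1/64) = -Y/113 + 11*s/32)
(183933 + 241726)/(T(-310, -138) + q) = (183933 + 241726)/((-1/113*(-310) + (11/32)*(-138)) + 301424) = 425659/((310/113 - 759/16) + 301424) = 425659/(-80807/1808 + 301424) = 425659/(544893785/1808) = 425659*(1808/544893785) = 769591472/544893785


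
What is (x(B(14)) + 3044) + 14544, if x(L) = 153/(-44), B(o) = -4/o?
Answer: 773719/44 ≈ 17585.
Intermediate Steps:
x(L) = -153/44 (x(L) = 153*(-1/44) = -153/44)
(x(B(14)) + 3044) + 14544 = (-153/44 + 3044) + 14544 = 133783/44 + 14544 = 773719/44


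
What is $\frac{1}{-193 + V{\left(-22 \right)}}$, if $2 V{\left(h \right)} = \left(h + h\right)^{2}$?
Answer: $\frac{1}{775} \approx 0.0012903$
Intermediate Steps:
$V{\left(h \right)} = 2 h^{2}$ ($V{\left(h \right)} = \frac{\left(h + h\right)^{2}}{2} = \frac{\left(2 h\right)^{2}}{2} = \frac{4 h^{2}}{2} = 2 h^{2}$)
$\frac{1}{-193 + V{\left(-22 \right)}} = \frac{1}{-193 + 2 \left(-22\right)^{2}} = \frac{1}{-193 + 2 \cdot 484} = \frac{1}{-193 + 968} = \frac{1}{775}$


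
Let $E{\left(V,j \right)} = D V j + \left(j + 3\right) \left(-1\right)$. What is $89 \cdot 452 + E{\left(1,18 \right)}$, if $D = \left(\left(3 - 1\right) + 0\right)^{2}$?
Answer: $40279$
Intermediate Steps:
$D = 4$ ($D = \left(\left(3 - 1\right) + 0\right)^{2} = \left(2 + 0\right)^{2} = 2^{2} = 4$)
$E{\left(V,j \right)} = -3 - j + 4 V j$ ($E{\left(V,j \right)} = 4 V j + \left(j + 3\right) \left(-1\right) = 4 V j + \left(3 + j\right) \left(-1\right) = 4 V j - \left(3 + j\right) = -3 - j + 4 V j$)
$89 \cdot 452 + E{\left(1,18 \right)} = 89 \cdot 452 - \left(21 - 72\right) = 40228 - -51 = 40228 + 51 = 40279$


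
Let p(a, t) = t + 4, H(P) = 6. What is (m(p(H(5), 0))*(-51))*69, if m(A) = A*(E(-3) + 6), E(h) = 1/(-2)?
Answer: -77418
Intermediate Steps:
p(a, t) = 4 + t
E(h) = -1/2
m(A) = 11*A/2 (m(A) = A*(-1/2 + 6) = A*(11/2) = 11*A/2)
(m(p(H(5), 0))*(-51))*69 = ((11*(4 + 0)/2)*(-51))*69 = (((11/2)*4)*(-51))*69 = (22*(-51))*69 = -1122*69 = -77418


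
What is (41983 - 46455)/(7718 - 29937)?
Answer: 4472/22219 ≈ 0.20127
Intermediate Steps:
(41983 - 46455)/(7718 - 29937) = -4472/(-22219) = -4472*(-1/22219) = 4472/22219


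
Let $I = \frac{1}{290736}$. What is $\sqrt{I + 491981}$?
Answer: $\frac{\sqrt{288790871206323}}{24228} \approx 701.41$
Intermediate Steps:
$I = \frac{1}{290736} \approx 3.4395 \cdot 10^{-6}$
$\sqrt{I + 491981} = \sqrt{\frac{1}{290736} + 491981} = \sqrt{\frac{143036588017}{290736}} = \frac{\sqrt{288790871206323}}{24228}$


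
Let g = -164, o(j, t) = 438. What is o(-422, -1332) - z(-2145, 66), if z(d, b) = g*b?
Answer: 11262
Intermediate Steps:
z(d, b) = -164*b
o(-422, -1332) - z(-2145, 66) = 438 - (-164)*66 = 438 - 1*(-10824) = 438 + 10824 = 11262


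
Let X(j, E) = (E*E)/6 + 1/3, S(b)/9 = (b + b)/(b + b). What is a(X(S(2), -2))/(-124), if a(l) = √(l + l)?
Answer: -√2/124 ≈ -0.011405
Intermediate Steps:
S(b) = 9 (S(b) = 9*((b + b)/(b + b)) = 9*((2*b)/((2*b))) = 9*((2*b)*(1/(2*b))) = 9*1 = 9)
X(j, E) = ⅓ + E²/6 (X(j, E) = E²*(⅙) + 1*(⅓) = E²/6 + ⅓ = ⅓ + E²/6)
a(l) = √2*√l (a(l) = √(2*l) = √2*√l)
a(X(S(2), -2))/(-124) = (√2*√(⅓ + (⅙)*(-2)²))/(-124) = (√2*√(⅓ + (⅙)*4))*(-1/124) = (√2*√(⅓ + ⅔))*(-1/124) = (√2*√1)*(-1/124) = (√2*1)*(-1/124) = √2*(-1/124) = -√2/124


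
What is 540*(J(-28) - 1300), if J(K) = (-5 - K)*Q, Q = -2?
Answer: -726840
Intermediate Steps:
J(K) = 10 + 2*K (J(K) = (-5 - K)*(-2) = 10 + 2*K)
540*(J(-28) - 1300) = 540*((10 + 2*(-28)) - 1300) = 540*((10 - 56) - 1300) = 540*(-46 - 1300) = 540*(-1346) = -726840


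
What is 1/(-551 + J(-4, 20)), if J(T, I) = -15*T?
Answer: -1/491 ≈ -0.0020367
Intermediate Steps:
1/(-551 + J(-4, 20)) = 1/(-551 - 15*(-4)) = 1/(-551 + 60) = 1/(-491) = -1/491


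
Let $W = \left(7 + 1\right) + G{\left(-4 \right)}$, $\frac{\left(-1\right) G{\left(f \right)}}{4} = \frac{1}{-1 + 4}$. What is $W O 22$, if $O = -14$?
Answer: $- \frac{6160}{3} \approx -2053.3$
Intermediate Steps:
$G{\left(f \right)} = - \frac{4}{3}$ ($G{\left(f \right)} = - \frac{4}{-1 + 4} = - \frac{4}{3}$)
$W = \frac{20}{3}$ ($W = \left(7 + 1\right) - \frac{4}{3} = 8 - \frac{4}{3} = \frac{20}{3} \approx 6.6667$)
$W O 22 = \frac{20}{3} \left(-14\right) 22 = \left(- \frac{280}{3}\right) 22 = - \frac{6160}{3}$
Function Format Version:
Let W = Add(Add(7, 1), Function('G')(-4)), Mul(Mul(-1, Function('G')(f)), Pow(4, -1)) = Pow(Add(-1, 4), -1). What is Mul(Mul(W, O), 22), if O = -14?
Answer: Rational(-6160, 3) ≈ -2053.3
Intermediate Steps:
Function('G')(f) = Rational(-4, 3) (Function('G')(f) = Mul(-4, Pow(Add(-1, 4), -1)) = Mul(-4, Pow(3, -1)) = Mul(-4, Rational(1, 3)) = Rational(-4, 3))
W = Rational(20, 3) (W = Add(Add(7, 1), Rational(-4, 3)) = Add(8, Rational(-4, 3)) = Rational(20, 3) ≈ 6.6667)
Mul(Mul(W, O), 22) = Mul(Mul(Rational(20, 3), -14), 22) = Mul(Rational(-280, 3), 22) = Rational(-6160, 3)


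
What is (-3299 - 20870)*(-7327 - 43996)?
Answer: 1240425587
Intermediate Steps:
(-3299 - 20870)*(-7327 - 43996) = -24169*(-51323) = 1240425587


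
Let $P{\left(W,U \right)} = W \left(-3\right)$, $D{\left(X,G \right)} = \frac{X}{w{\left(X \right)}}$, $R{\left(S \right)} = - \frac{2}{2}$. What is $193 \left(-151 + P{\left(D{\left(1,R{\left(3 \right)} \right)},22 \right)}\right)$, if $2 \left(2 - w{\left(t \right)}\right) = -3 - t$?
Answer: $- \frac{117151}{4} \approx -29288.0$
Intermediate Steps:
$R{\left(S \right)} = -1$ ($R{\left(S \right)} = \left(-2\right) \frac{1}{2} = -1$)
$w{\left(t \right)} = \frac{7}{2} + \frac{t}{2}$ ($w{\left(t \right)} = 2 - \frac{-3 - t}{2} = 2 + \left(\frac{3}{2} + \frac{t}{2}\right) = \frac{7}{2} + \frac{t}{2}$)
$D{\left(X,G \right)} = \frac{X}{\frac{7}{2} + \frac{X}{2}}$
$P{\left(W,U \right)} = - 3 W$
$193 \left(-151 + P{\left(D{\left(1,R{\left(3 \right)} \right)},22 \right)}\right) = 193 \left(-151 - 3 \cdot 2 \cdot 1 \frac{1}{7 + 1}\right) = 193 \left(-151 - 3 \cdot 2 \cdot 1 \cdot \frac{1}{8}\right) = 193 \left(-151 - \frac{3}{4}\right) = 193 \left(- \frac{607}{4}\right) = - \frac{117151}{4}$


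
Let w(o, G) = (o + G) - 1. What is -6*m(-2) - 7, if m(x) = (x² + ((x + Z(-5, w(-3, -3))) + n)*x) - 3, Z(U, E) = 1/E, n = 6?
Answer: 233/7 ≈ 33.286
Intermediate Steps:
w(o, G) = -1 + G + o (w(o, G) = (G + o) - 1 = -1 + G + o)
m(x) = -3 + x² + x*(41/7 + x) (m(x) = (x² + ((x + 1/(-1 - 3 - 3)) + 6)*x) - 3 = (x² + ((x + 1/(-7)) + 6)*x) - 3 = (x² + ((x - ⅐) + 6)*x) - 3 = (x² + ((-⅐ + x) + 6)*x) - 3 = (x² + (41/7 + x)*x) - 3 = (x² + x*(41/7 + x)) - 3 = -3 + x² + x*(41/7 + x))
-6*m(-2) - 7 = -6*(-3 + 2*(-2)² + (41/7)*(-2)) - 7 = -6*(-3 + 2*4 - 82/7) - 7 = -6*(-3 + 8 - 82/7) - 7 = -6*(-47/7) - 7 = 282/7 - 7 = 233/7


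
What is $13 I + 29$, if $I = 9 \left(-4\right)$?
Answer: $-439$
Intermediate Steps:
$I = -36$
$13 I + 29 = 13 \left(-36\right) + 29 = -468 + 29 = -439$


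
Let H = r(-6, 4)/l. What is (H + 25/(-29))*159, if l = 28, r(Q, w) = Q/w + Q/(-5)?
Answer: -1126833/8120 ≈ -138.77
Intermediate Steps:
r(Q, w) = -Q/5 + Q/w (r(Q, w) = Q/w + Q*(-1/5) = Q/w - Q/5 = -Q/5 + Q/w)
H = -3/280 (H = (-1/5*(-6) - 6/4)/28 = (6/5 - 6*1/4)*(1/28) = (6/5 - 3/2)*(1/28) = -3/10*1/28 = -3/280 ≈ -0.010714)
(H + 25/(-29))*159 = (-3/280 + 25/(-29))*159 = (-3/280 + 25*(-1/29))*159 = (-3/280 - 25/29)*159 = -7087/8120*159 = -1126833/8120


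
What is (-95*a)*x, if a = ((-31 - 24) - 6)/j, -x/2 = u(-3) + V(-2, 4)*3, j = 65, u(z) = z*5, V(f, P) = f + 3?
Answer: 27816/13 ≈ 2139.7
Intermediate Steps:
V(f, P) = 3 + f
u(z) = 5*z
x = 24 (x = -2*(5*(-3) + (3 - 2)*3) = -2*(-15 + 1*3) = -2*(-15 + 3) = -2*(-12) = 24)
a = -61/65 (a = ((-31 - 24) - 6)/65 = (-55 - 6)*(1/65) = -61*1/65 = -61/65 ≈ -0.93846)
(-95*a)*x = -95*(-61/65)*24 = (1159/13)*24 = 27816/13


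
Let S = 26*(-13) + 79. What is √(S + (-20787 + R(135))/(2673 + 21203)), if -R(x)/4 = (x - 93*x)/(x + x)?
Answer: I*√37034582903/11938 ≈ 16.12*I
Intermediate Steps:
S = -259 (S = -338 + 79 = -259)
R(x) = 184 (R(x) = -4*(x - 93*x)/(x + x) = -4*(-92*x)/(2*x) = -4*(-92*x)*1/(2*x) = -4*(-46) = 184)
√(S + (-20787 + R(135))/(2673 + 21203)) = √(-259 + (-20787 + 184)/(2673 + 21203)) = √(-259 - 20603/23876) = √(-6204487/23876) = I*√37034582903/11938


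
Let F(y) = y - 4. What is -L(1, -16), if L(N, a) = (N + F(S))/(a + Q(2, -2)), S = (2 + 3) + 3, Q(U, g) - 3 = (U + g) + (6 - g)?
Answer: 1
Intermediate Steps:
Q(U, g) = 9 + U (Q(U, g) = 3 + ((U + g) + (6 - g)) = 3 + (6 + U) = 9 + U)
S = 8 (S = 5 + 3 = 8)
F(y) = -4 + y
L(N, a) = (4 + N)/(11 + a) (L(N, a) = (N + (-4 + 8))/(a + (9 + 2)) = (N + 4)/(a + 11) = (4 + N)/(11 + a))
-L(1, -16) = -(4 + 1)/(11 - 16) = -5/(-5) = -(-1)*5/5 = -1*(-1) = 1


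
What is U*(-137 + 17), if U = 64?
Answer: -7680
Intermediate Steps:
U*(-137 + 17) = 64*(-137 + 17) = 64*(-120) = -7680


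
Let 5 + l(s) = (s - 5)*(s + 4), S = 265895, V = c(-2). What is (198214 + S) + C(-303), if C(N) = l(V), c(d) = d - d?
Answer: 464084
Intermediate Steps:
c(d) = 0
V = 0
l(s) = -5 + (-5 + s)*(4 + s) (l(s) = -5 + (s - 5)*(s + 4) = -5 + (-5 + s)*(4 + s))
C(N) = -25 (C(N) = -25 + 0² - 1*0 = -25 + 0 + 0 = -25)
(198214 + S) + C(-303) = (198214 + 265895) - 25 = 464109 - 25 = 464084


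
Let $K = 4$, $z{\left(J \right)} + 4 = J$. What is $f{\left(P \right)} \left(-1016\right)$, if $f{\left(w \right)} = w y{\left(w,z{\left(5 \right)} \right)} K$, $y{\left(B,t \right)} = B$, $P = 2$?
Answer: $-16256$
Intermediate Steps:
$z{\left(J \right)} = -4 + J$
$f{\left(w \right)} = 4 w^{2}$ ($f{\left(w \right)} = w w 4 = w^{2} \cdot 4 = 4 w^{2}$)
$f{\left(P \right)} \left(-1016\right) = 4 \cdot 2^{2} \left(-1016\right) = 4 \cdot 4 \left(-1016\right) = 16 \left(-1016\right) = -16256$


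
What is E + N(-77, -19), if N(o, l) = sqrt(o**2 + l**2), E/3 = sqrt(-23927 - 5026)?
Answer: sqrt(6290) + 9*I*sqrt(3217) ≈ 79.31 + 510.47*I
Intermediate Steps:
E = 9*I*sqrt(3217) (E = 3*sqrt(-23927 - 5026) = 3*sqrt(-28953) = 3*(3*I*sqrt(3217)) = 9*I*sqrt(3217) ≈ 510.47*I)
N(o, l) = sqrt(l**2 + o**2)
E + N(-77, -19) = 9*I*sqrt(3217) + sqrt((-19)**2 + (-77)**2) = 9*I*sqrt(3217) + sqrt(361 + 5929) = 9*I*sqrt(3217) + sqrt(6290) = sqrt(6290) + 9*I*sqrt(3217)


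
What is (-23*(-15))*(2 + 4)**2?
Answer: 12420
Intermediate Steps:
(-23*(-15))*(2 + 4)**2 = 345*6**2 = 345*36 = 12420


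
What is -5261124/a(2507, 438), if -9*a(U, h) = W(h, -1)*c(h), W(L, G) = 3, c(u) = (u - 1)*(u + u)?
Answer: 1315281/31901 ≈ 41.230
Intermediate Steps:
c(u) = 2*u*(-1 + u) (c(u) = (-1 + u)*(2*u) = 2*u*(-1 + u))
a(U, h) = -2*h*(-1 + h)/3
-5261124/a(2507, 438) = -5261124*1/(292*(1 - 1*438)) = -5261124*1/(292*(1 - 438)) = -5261124/((⅔)*438*(-437)) = -5261124/(-127604) = -5261124*(-1/127604) = 1315281/31901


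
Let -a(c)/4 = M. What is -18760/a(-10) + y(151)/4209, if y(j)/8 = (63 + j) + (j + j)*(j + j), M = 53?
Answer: 58501442/223077 ≈ 262.25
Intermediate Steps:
y(j) = 504 + 8*j + 32*j² (y(j) = 8*((63 + j) + (j + j)*(j + j)) = 8*((63 + j) + (2*j)*(2*j)) = 8*((63 + j) + 4*j²) = 8*(63 + j + 4*j²) = 504 + 8*j + 32*j²)
a(c) = -212 (a(c) = -4*53 = -212)
-18760/a(-10) + y(151)/4209 = -18760/(-212) + (504 + 8*151 + 32*151²)/4209 = -18760*(-1/212) + (504 + 1208 + 32*22801)*(1/4209) = 4690/53 + (504 + 1208 + 729632)*(1/4209) = 4690/53 + 731344*(1/4209) = 4690/53 + 731344/4209 = 58501442/223077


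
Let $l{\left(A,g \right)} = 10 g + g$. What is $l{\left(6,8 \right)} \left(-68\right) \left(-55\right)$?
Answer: $329120$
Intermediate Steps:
$l{\left(A,g \right)} = 11 g$
$l{\left(6,8 \right)} \left(-68\right) \left(-55\right) = 11 \cdot 8 \left(-68\right) \left(-55\right) = 88 \left(-68\right) \left(-55\right) = \left(-5984\right) \left(-55\right) = 329120$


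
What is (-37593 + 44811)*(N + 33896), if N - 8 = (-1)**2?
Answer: 244726290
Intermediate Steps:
N = 9 (N = 8 + (-1)**2 = 8 + 1 = 9)
(-37593 + 44811)*(N + 33896) = (-37593 + 44811)*(9 + 33896) = 7218*33905 = 244726290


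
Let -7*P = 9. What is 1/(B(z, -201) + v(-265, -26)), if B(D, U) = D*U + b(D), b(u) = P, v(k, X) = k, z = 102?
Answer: -7/145378 ≈ -4.8150e-5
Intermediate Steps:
P = -9/7 (P = -⅐*9 = -9/7 ≈ -1.2857)
b(u) = -9/7
B(D, U) = -9/7 + D*U (B(D, U) = D*U - 9/7 = -9/7 + D*U)
1/(B(z, -201) + v(-265, -26)) = 1/((-9/7 + 102*(-201)) - 265) = 1/((-9/7 - 20502) - 265) = 1/(-143523/7 - 265) = 1/(-145378/7) = -7/145378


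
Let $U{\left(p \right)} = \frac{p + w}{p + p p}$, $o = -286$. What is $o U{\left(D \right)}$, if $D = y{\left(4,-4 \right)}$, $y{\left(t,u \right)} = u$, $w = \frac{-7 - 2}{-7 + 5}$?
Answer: $- \frac{143}{12} \approx -11.917$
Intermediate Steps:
$w = \frac{9}{2}$ ($w = - \frac{9}{-2} = \left(-9\right) \left(- \frac{1}{2}\right) = \frac{9}{2} \approx 4.5$)
$D = -4$
$U{\left(p \right)} = \frac{\frac{9}{2} + p}{p + p^{2}}$ ($U{\left(p \right)} = \frac{p + \frac{9}{2}}{p + p p} = \frac{\frac{9}{2} + p}{p + p^{2}}$)
$o U{\left(D \right)} = - 286 \frac{\frac{9}{2} - 4}{\left(-4\right) \left(1 - 4\right)} = - 286 \left(\left(- \frac{1}{4}\right) \frac{1}{-3} \cdot \frac{1}{2}\right) = - 286 \left(\left(- \frac{1}{4}\right) \left(- \frac{1}{3}\right) \frac{1}{2}\right) = \left(-286\right) \frac{1}{24} = - \frac{143}{12}$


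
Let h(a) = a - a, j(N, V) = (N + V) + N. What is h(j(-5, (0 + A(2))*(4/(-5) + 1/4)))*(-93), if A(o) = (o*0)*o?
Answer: 0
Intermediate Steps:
A(o) = 0 (A(o) = 0*o = 0)
j(N, V) = V + 2*N
h(a) = 0
h(j(-5, (0 + A(2))*(4/(-5) + 1/4)))*(-93) = 0*(-93) = 0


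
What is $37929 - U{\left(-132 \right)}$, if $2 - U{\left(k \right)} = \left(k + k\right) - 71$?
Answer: $37592$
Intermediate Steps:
$U{\left(k \right)} = 73 - 2 k$ ($U{\left(k \right)} = 2 - \left(\left(k + k\right) - 71\right) = 2 - \left(2 k - 71\right) = 2 - \left(-71 + 2 k\right) = 73 - 2 k$)
$37929 - U{\left(-132 \right)} = 37929 - \left(73 - -264\right) = 37929 - \left(73 + 264\right) = 37929 - 337 = 37592$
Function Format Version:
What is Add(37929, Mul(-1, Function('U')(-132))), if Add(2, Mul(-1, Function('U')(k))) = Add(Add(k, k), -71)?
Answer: 37592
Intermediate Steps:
Function('U')(k) = Add(73, Mul(-2, k)) (Function('U')(k) = Add(2, Mul(-1, Add(Add(k, k), -71))) = Add(2, Mul(-1, Add(Mul(2, k), -71))) = Add(2, Mul(-1, Add(-71, Mul(2, k)))) = Add(2, Add(71, Mul(-2, k))) = Add(73, Mul(-2, k)))
Add(37929, Mul(-1, Function('U')(-132))) = Add(37929, Mul(-1, Add(73, Mul(-2, -132)))) = Add(37929, Mul(-1, Add(73, 264))) = Add(37929, Mul(-1, 337)) = Add(37929, -337) = 37592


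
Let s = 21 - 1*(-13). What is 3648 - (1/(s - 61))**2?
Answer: 2659391/729 ≈ 3648.0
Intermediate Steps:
s = 34 (s = 21 + 13 = 34)
3648 - (1/(s - 61))**2 = 3648 - (1/(34 - 61))**2 = 3648 - (1/(-27))**2 = 3648 - (-1/27)**2 = 3648 - 1*1/729 = 3648 - 1/729 = 2659391/729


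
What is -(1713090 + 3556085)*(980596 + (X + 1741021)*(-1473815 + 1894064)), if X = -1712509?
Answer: -63141156768610700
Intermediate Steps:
-(1713090 + 3556085)*(980596 + (X + 1741021)*(-1473815 + 1894064)) = -(1713090 + 3556085)*(980596 + (-1712509 + 1741021)*(-1473815 + 1894064)) = -5269175*(980596 + 28512*420249) = -5269175*(980596 + 11982139488) = -5269175*11983120084 = -1*63141156768610700 = -63141156768610700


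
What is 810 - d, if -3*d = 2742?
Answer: 1724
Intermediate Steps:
d = -914 (d = -⅓*2742 = -914)
810 - d = 810 - 1*(-914) = 810 + 914 = 1724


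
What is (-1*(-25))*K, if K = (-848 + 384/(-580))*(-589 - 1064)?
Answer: 35070960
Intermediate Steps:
K = 7014192/5 (K = (-848 + 384*(-1/580))*(-1653) = (-848 - 96/145)*(-1653) = -123056/145*(-1653) = 7014192/5 ≈ 1.4028e+6)
(-1*(-25))*K = -1*(-25)*(7014192/5) = 25*(7014192/5) = 35070960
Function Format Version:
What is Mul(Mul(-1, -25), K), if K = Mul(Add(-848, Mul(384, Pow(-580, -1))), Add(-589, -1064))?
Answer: 35070960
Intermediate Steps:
K = Rational(7014192, 5) (K = Mul(Add(-848, Mul(384, Rational(-1, 580))), -1653) = Mul(Add(-848, Rational(-96, 145)), -1653) = Mul(Rational(-123056, 145), -1653) = Rational(7014192, 5) ≈ 1.4028e+6)
Mul(Mul(-1, -25), K) = Mul(Mul(-1, -25), Rational(7014192, 5)) = Mul(25, Rational(7014192, 5)) = 35070960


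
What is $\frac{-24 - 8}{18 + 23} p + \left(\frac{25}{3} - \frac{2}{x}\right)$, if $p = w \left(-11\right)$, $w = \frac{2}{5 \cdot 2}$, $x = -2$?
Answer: $\frac{6796}{615} \approx 11.05$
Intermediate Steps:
$w = \frac{1}{5}$ ($w = \frac{2}{10} = 2 \cdot \frac{1}{10} = \frac{1}{5} \approx 0.2$)
$p = - \frac{11}{5}$ ($p = \frac{1}{5} \left(-11\right) = - \frac{11}{5} \approx -2.2$)
$\frac{-24 - 8}{18 + 23} p + \left(\frac{25}{3} - \frac{2}{x}\right) = \frac{-24 - 8}{18 + 23} \left(- \frac{11}{5}\right) + \left(\frac{25}{3} - \frac{2}{-2}\right) = - \frac{32}{41} \left(- \frac{11}{5}\right) + \left(25 \cdot \frac{1}{3} - -1\right) = \left(-32\right) \frac{1}{41} \left(- \frac{11}{5}\right) + \left(\frac{25}{3} + 1\right) = \left(- \frac{32}{41}\right) \left(- \frac{11}{5}\right) + \frac{28}{3} = \frac{352}{205} + \frac{28}{3} = \frac{6796}{615}$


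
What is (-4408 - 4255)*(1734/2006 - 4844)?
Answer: 2475408935/59 ≈ 4.1956e+7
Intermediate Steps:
(-4408 - 4255)*(1734/2006 - 4844) = -8663*(1734*(1/2006) - 4844) = -8663*(51/59 - 4844) = -8663*(-285745/59) = 2475408935/59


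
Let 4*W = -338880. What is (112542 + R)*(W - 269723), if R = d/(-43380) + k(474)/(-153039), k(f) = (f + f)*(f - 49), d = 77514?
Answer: -14711709453487370419/368823990 ≈ -3.9888e+10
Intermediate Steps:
W = -84720 (W = (¼)*(-338880) = -84720)
k(f) = 2*f*(-49 + f) (k(f) = (2*f)*(-49 + f) = 2*f*(-49 + f))
R = -1630025947/368823990 (R = 77514/(-43380) + (2*474*(-49 + 474))/(-153039) = 77514*(-1/43380) + (2*474*425)*(-1/153039) = -12919/7230 + 402900*(-1/153039) = -12919/7230 - 134300/51013 = -1630025947/368823990 ≈ -4.4195)
(112542 + R)*(W - 269723) = (112542 - 1630025947/368823990)*(-84720 - 269723) = (41506559456633/368823990)*(-354443) = -14711709453487370419/368823990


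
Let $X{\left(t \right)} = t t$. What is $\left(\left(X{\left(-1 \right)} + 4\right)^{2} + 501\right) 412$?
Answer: $216712$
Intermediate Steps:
$X{\left(t \right)} = t^{2}$
$\left(\left(X{\left(-1 \right)} + 4\right)^{2} + 501\right) 412 = \left(\left(\left(-1\right)^{2} + 4\right)^{2} + 501\right) 412 = \left(\left(1 + 4\right)^{2} + 501\right) 412 = \left(5^{2} + 501\right) 412 = \left(25 + 501\right) 412 = 526 \cdot 412 = 216712$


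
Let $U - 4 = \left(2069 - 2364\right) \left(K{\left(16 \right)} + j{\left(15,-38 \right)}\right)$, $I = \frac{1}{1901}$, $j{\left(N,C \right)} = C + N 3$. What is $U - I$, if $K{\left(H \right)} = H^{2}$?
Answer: $- \frac{147481482}{1901} \approx -77581.0$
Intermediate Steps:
$j{\left(N,C \right)} = C + 3 N$
$I = \frac{1}{1901} \approx 0.00052604$
$U = -77581$ ($U = 4 + \left(2069 - 2364\right) \left(16^{2} + \left(-38 + 3 \cdot 15\right)\right) = 4 - 295 \left(256 + \left(-38 + 45\right)\right) = 4 - 295 \left(256 + 7\right) = 4 - 77585 = -77581$)
$U - I = -77581 - \frac{1}{1901} = - \frac{147481482}{1901}$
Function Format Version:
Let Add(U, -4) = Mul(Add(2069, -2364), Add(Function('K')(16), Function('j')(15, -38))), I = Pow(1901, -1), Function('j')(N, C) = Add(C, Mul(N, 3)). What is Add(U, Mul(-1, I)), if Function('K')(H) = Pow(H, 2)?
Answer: Rational(-147481482, 1901) ≈ -77581.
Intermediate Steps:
Function('j')(N, C) = Add(C, Mul(3, N))
I = Rational(1, 1901) ≈ 0.00052604
U = -77581 (U = Add(4, Mul(Add(2069, -2364), Add(Pow(16, 2), Add(-38, Mul(3, 15))))) = Add(4, Mul(-295, Add(256, Add(-38, 45)))) = Add(4, Mul(-295, Add(256, 7))) = Add(4, Mul(-295, 263)) = Add(4, -77585) = -77581)
Add(U, Mul(-1, I)) = Add(-77581, Mul(-1, Rational(1, 1901))) = Add(-77581, Rational(-1, 1901)) = Rational(-147481482, 1901)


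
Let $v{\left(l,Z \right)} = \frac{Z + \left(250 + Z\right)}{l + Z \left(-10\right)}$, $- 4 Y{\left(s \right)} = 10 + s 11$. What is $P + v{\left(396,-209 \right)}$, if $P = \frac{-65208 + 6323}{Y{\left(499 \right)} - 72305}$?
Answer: $\frac{268019824}{366335717} \approx 0.73162$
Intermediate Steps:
$Y{\left(s \right)} = - \frac{5}{2} - \frac{11 s}{4}$ ($Y{\left(s \right)} = - \frac{10 + s 11}{4} = - \frac{10 + 11 s}{4} = - \frac{5}{2} - \frac{11 s}{4}$)
$v{\left(l,Z \right)} = \frac{250 + 2 Z}{l - 10 Z}$
$P = \frac{235540}{294719}$ ($P = \frac{-65208 + 6323}{\left(- \frac{5}{2} - \frac{5489}{4}\right) - 72305} = - \frac{58885}{\left(- \frac{5}{2} - \frac{5489}{4}\right) - 72305} = - \frac{58885}{- \frac{5499}{4} - 72305} = - \frac{58885}{- \frac{294719}{4}} = \left(-58885\right) \left(- \frac{4}{294719}\right) = \frac{235540}{294719} \approx 0.7992$)
$P + v{\left(396,-209 \right)} = \frac{235540}{294719} + \frac{2 \left(125 - 209\right)}{396 - -2090} = \frac{235540}{294719} + 2 \frac{1}{396 + 2090} \left(-84\right) = \frac{235540}{294719} + 2 \cdot \frac{1}{2486} \left(-84\right) = \frac{235540}{294719} - \frac{84}{1243} = \frac{268019824}{366335717}$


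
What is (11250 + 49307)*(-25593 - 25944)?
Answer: -3120926109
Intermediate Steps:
(11250 + 49307)*(-25593 - 25944) = 60557*(-51537) = -3120926109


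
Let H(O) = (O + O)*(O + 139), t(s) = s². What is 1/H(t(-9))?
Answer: 1/35640 ≈ 2.8058e-5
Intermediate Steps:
H(O) = 2*O*(139 + O) (H(O) = (2*O)*(139 + O) = 2*O*(139 + O))
1/H(t(-9)) = 1/(2*(-9)²*(139 + (-9)²)) = 1/(2*81*(139 + 81)) = 1/(2*81*220) = 1/35640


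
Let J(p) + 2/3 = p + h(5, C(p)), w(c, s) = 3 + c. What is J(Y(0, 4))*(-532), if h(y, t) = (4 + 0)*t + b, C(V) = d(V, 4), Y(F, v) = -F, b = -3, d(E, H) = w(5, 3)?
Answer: -45220/3 ≈ -15073.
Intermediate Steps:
d(E, H) = 8 (d(E, H) = 3 + 5 = 8)
C(V) = 8
h(y, t) = -3 + 4*t (h(y, t) = (4 + 0)*t - 3 = 4*t - 3 = -3 + 4*t)
J(p) = 85/3 + p (J(p) = -⅔ + (p + (-3 + 4*8)) = -⅔ + (p + (-3 + 32)) = -⅔ + (p + 29) = -⅔ + (29 + p) = 85/3 + p)
J(Y(0, 4))*(-532) = (85/3 - 1*0)*(-532) = (85/3 + 0)*(-532) = (85/3)*(-532) = -45220/3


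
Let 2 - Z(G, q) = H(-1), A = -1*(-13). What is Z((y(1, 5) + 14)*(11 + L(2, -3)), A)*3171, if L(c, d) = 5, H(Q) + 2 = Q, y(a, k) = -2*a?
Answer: 15855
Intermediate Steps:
H(Q) = -2 + Q
A = 13
Z(G, q) = 5 (Z(G, q) = 2 - (-2 - 1) = 2 - 1*(-3) = 2 + 3 = 5)
Z((y(1, 5) + 14)*(11 + L(2, -3)), A)*3171 = 5*3171 = 15855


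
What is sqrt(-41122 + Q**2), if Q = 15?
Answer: I*sqrt(40897) ≈ 202.23*I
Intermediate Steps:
sqrt(-41122 + Q**2) = sqrt(-41122 + 15**2) = sqrt(-41122 + 225) = sqrt(-40897) = I*sqrt(40897)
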